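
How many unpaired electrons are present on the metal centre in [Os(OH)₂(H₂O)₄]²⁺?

2

Ligand charges: each hydroxide is −1; water is neutral. With an overall charge of +2 the osmium centre must be in the +4 oxidation state.
Group 8 minus oxidation state 4 gives a d⁴ configuration.
The spin state decides the count: a 5d ion has a large Δₒ and is invariably low-spin.
An octahedral low-spin d⁴ ion is t₂g⁴e_g⁰, giving 2 unpaired electrons.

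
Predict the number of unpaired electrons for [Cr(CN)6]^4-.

2

Each cyanide is −1; balancing the −4 overall charge requires Cr(II).
Chromium is a group-6 element; Cr(II) is therefore d⁴.
The spin state decides the count: Cyanide is a strong-field ligand (high in the spectrochemical series) for a first-row metal, so the complex is low-spin.
An octahedral low-spin d⁴ ion is t₂g⁴e_g⁰, giving 2 unpaired electrons.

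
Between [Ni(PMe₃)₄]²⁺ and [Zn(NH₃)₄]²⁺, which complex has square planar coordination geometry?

[Ni(PMe₃)₄]²⁺

For [Ni(PMe₃)₄]²⁺: Ligand charges: trimethylphosphine is neutral. With an overall charge of +2 the nickel centre must be in the +2 oxidation state. Nickel is a group-10 element; Ni(II) is therefore d⁸. Trimethylphosphine is a strong-field ligand (high in the spectrochemical series). A 3d d⁸ ion with strong-field ligands gains enough CFSE to favour square planar over tetrahedral. → square planar.
For [Zn(NH₃)₄]²⁺: Summing ligand charges against the +2 overall charge gives an oxidation state of +2 for zinc. Zn sits in group 12, so the d-electron count is 12 − 2 = 10. A d¹⁰ ion has no crystal-field stabilisation preference between square planar and tetrahedral, so four ligands adopt the sterically favoured tetrahedral geometry. → tetrahedral.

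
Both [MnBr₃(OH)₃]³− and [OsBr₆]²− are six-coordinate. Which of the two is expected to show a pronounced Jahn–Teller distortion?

[MnBr₃(OH)₃]³−

[MnBr₃(OH)₃]³−: Each bromide is −1; each hydroxide is −1; balancing the −3 overall charge requires Mn(III). Mn sits in group 7, so the d-electron count is 7 − 3 = 4. Bromide and hydroxide are weak-field ligands for a first-row metal, so the complex is high-spin. The t₂g³e_g¹ (high-spin) configuration has an unevenly filled e_g set; the Jahn–Teller theorem predicts a tetragonal distortion (typically axial elongation) to lift the degeneracy.
[OsBr₆]²−: Summing ligand charges against the −2 overall charge gives an oxidation state of +4 for osmium. Group 8 minus oxidation state 4 gives a d⁴ configuration. A 5d ion has a large Δₒ and is invariably low-spin. The d⁴ configuration leaves the e_g set evenly filled (or empty) — no strong Jahn–Teller driving force.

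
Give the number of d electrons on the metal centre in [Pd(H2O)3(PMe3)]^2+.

d8

Ligand charges: water is neutral; trimethylphosphine is neutral. With an overall charge of +2 the palladium centre must be in the +2 oxidation state.
Group 10 minus oxidation state 2 gives a d⁸ configuration.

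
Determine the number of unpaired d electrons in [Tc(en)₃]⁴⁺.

Summing ligand charges against the +4 overall charge gives an oxidation state of +4 for technetium.
Group 7 minus oxidation state 4 gives a d³ configuration.
Counting donor atoms: 3×ethylenediamine (bidentate) → 6 donors. Coordination number = 6.
In an octahedral field the d³ configuration is t₂g³e_g⁰ (only one arrangement possible), giving 3 unpaired electrons.

3 unpaired electrons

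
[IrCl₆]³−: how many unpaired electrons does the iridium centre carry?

Ligand charges: each chloride is −1. With an overall charge of −3 the iridium centre must be in the +3 oxidation state.
Ir sits in group 9, so the d-electron count is 9 − 3 = 6.
The spin state decides the count: a 5d ion has a large Δₒ and is invariably low-spin.
An octahedral low-spin d⁶ ion is t₂g⁶e_g⁰, giving 0 unpaired electrons.

0 unpaired electrons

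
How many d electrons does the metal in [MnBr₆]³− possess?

Ligand charges: each bromide is −1. With an overall charge of −3 the manganese centre must be in the +3 oxidation state.
Group 7 minus oxidation state 3 gives a d⁴ configuration.

d4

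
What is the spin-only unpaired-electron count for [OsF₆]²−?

Ligand charges: each fluoride is −1. With an overall charge of −2 the osmium centre must be in the +4 oxidation state.
Os sits in group 8, so the d-electron count is 8 − 4 = 4.
The spin state decides the count: a 5d ion has a large Δₒ and is invariably low-spin.
An octahedral low-spin d⁴ ion is t₂g⁴e_g⁰, giving 2 unpaired electrons.

2 unpaired electrons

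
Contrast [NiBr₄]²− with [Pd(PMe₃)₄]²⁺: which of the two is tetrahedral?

[NiBr₄]²−

For [NiBr₄]²−: Each bromide is −1; balancing the −2 overall charge requires Ni(II). Group 10 minus oxidation state 2 gives a d⁸ configuration. Bromide is a weak-field ligand. With weak-field ligands the CFSE gain from square planar is small, so a 3d d⁸ ion takes the sterically preferred tetrahedral geometry. → tetrahedral.
For [Pd(PMe₃)₄]²⁺: Trimethylphosphine is neutral; balancing the +2 overall charge requires Pd(II). Group 10 minus oxidation state 2 gives a d⁸ configuration. A 4d d⁸ ion has a large crystal-field splitting; square planar leaves the high-energy d_{x²−y²} orbital empty and maximises CFSE. → square planar.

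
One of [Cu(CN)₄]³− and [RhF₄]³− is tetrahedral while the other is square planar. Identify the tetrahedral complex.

[Cu(CN)₄]³−

For [Cu(CN)₄]³−: Ligand charges: each cyanide is −1. With an overall charge of −3 the copper centre must be in the +1 oxidation state. Cu sits in group 11, so the d-electron count is 11 − 1 = 10. A d¹⁰ ion has no crystal-field stabilisation preference between square planar and tetrahedral, so four ligands adopt the sterically favoured tetrahedral geometry. → tetrahedral.
For [RhF₄]³−: Each fluoride is −1; balancing the −3 overall charge requires Rh(I). Rh sits in group 9, so the d-electron count is 9 − 1 = 8. A 4d d⁸ ion has a large crystal-field splitting; square planar leaves the high-energy d_{x²−y²} orbital empty and maximises CFSE. → square planar.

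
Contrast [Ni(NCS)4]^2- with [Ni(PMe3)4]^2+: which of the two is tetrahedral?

[Ni(NCS)4]^2-

For [Ni(NCS)4]^2-: Summing ligand charges against the −2 overall charge gives an oxidation state of +2 for nickel. Ni sits in group 10, so the d-electron count is 10 − 2 = 8. Isothiocyanate is a weak-field ligand. With weak-field ligands the CFSE gain from square planar is small, so a 3d d⁸ ion takes the sterically preferred tetrahedral geometry. → tetrahedral.
For [Ni(PMe3)4]^2+: Ligand charges: trimethylphosphine is neutral. With an overall charge of +2 the nickel centre must be in the +2 oxidation state. Group 10 minus oxidation state 2 gives a d⁸ configuration. Trimethylphosphine is a strong-field ligand (high in the spectrochemical series). A 3d d⁸ ion with strong-field ligands gains enough CFSE to favour square planar over tetrahedral. → square planar.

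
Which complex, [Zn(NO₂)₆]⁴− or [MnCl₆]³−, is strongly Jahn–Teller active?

[Zn(NO₂)₆]⁴−: Ligand charges: each nitro (N-bound nitrite) is −1. With an overall charge of −4 the zinc centre must be in the +2 oxidation state. Group 12 minus oxidation state 2 gives a d¹⁰ configuration. The d¹⁰ configuration leaves the e_g set evenly filled (or empty) — no strong Jahn–Teller driving force.
[MnCl₆]³−: Each chloride is −1; balancing the −3 overall charge requires Mn(III). Manganese is a group-7 element; Mn(III) is therefore d⁴. Chloride is a weak-field ligand for a first-row metal, so the complex is high-spin. The t₂g³e_g¹ (high-spin) configuration has an unevenly filled e_g set; the Jahn–Teller theorem predicts a tetragonal distortion (typically axial elongation) to lift the degeneracy.

[MnCl₆]³−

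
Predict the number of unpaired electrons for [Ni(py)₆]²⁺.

Summing ligand charges against the +2 overall charge gives an oxidation state of +2 for nickel.
Ni sits in group 10, so the d-electron count is 10 − 2 = 8.
In an octahedral field the d⁸ configuration is t₂g⁶e_g² (only one arrangement possible), giving 2 unpaired electrons.

2 unpaired electrons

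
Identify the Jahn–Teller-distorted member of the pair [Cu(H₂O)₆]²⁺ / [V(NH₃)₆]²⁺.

[Cu(H₂O)₆]²⁺

[Cu(H₂O)₆]²⁺: Ligand charges: water is neutral. With an overall charge of +2 the copper centre must be in the +2 oxidation state. Copper is a group-11 element; Cu(II) is therefore d⁹. The t₂g⁶e_g³ configuration has an unevenly filled e_g set; the Jahn–Teller theorem predicts a tetragonal distortion (typically axial elongation) to lift the degeneracy.
[V(NH₃)₆]²⁺: Summing ligand charges against the +2 overall charge gives an oxidation state of +2 for vanadium. V sits in group 5, so the d-electron count is 5 − 2 = 3. The d³ configuration leaves the e_g set evenly filled (or empty) — no strong Jahn–Teller driving force.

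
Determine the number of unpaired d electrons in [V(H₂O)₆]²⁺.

Water is neutral; balancing the +2 overall charge requires V(II).
Group 5 minus oxidation state 2 gives a d³ configuration.
In an octahedral field the d³ configuration is t₂g³e_g⁰ (only one arrangement possible), giving 3 unpaired electrons.

3 unpaired electrons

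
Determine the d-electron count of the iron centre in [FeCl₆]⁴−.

d6

Summing ligand charges against the −4 overall charge gives an oxidation state of +2 for iron.
Fe sits in group 8, so the d-electron count is 8 − 2 = 6.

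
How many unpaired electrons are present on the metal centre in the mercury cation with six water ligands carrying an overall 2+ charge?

0 unpaired electrons

Water is neutral; balancing the +2 overall charge requires Hg(II).
Group 12 minus oxidation state 2 gives a d¹⁰ configuration.
In an octahedral field the d¹⁰ configuration is t₂g⁶e_g⁴, giving 0 unpaired electrons.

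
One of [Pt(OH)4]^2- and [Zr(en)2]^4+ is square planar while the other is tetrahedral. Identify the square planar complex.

For [Pt(OH)4]^2-: Summing ligand charges against the −2 overall charge gives an oxidation state of +2 for platinum. Pt sits in group 10, so the d-electron count is 10 − 2 = 8. A 5d d⁸ ion has a large crystal-field splitting; square planar leaves the high-energy d_{x²−y²} orbital empty and maximises CFSE. → square planar.
For [Zr(en)2]^4+: Ligand charges: ethylenediamine is neutral. With an overall charge of +4 the zirconium centre must be in the +4 oxidation state. Group 4 minus oxidation state 4 gives a d⁰ configuration. A d⁰ ion has no crystal-field stabilisation preference between square planar and tetrahedral, so four ligands adopt the sterically favoured tetrahedral geometry. → tetrahedral.

[Pt(OH)4]^2-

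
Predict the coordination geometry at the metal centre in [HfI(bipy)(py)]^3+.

Each iodide is −1; 2,2′-bipyridine is neutral; pyridine is neutral; balancing the +3 overall charge requires Hf(IV).
Hf sits in group 4, so the d-electron count is 4 − 4 = 0.
Counting donor atoms: 1×iodide (monodentate) → 1 donor; 1×2,2′-bipyridine (bidentate) → 2 donors; 1×pyridine (monodentate) → 1 donor. Coordination number = 4.
A d⁰ ion has no crystal-field stabilisation preference between square planar and tetrahedral, so four ligands adopt the sterically favoured tetrahedral geometry.

tetrahedral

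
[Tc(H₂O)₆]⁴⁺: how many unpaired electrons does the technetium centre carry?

Summing ligand charges against the +4 overall charge gives an oxidation state of +4 for technetium.
Tc sits in group 7, so the d-electron count is 7 − 4 = 3.
In an octahedral field the d³ configuration is t₂g³e_g⁰ (only one arrangement possible), giving 3 unpaired electrons.

3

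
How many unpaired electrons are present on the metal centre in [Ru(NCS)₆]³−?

1 unpaired electron

Summing ligand charges against the −3 overall charge gives an oxidation state of +3 for ruthenium.
Ruthenium is a group-8 element; Ru(III) is therefore d⁵.
The spin state decides the count: a 4d ion has a large Δₒ and is invariably low-spin.
An octahedral low-spin d⁵ ion is t₂g⁵e_g⁰, giving 1 unpaired electron.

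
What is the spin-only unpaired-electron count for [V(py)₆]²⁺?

3 unpaired electrons

Ligand charges: pyridine is neutral. With an overall charge of +2 the vanadium centre must be in the +2 oxidation state.
Group 5 minus oxidation state 2 gives a d³ configuration.
In an octahedral field the d³ configuration is t₂g³e_g⁰ (only one arrangement possible), giving 3 unpaired electrons.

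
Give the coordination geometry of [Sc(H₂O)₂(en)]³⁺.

Water is neutral; ethylenediamine is neutral; balancing the +3 overall charge requires Sc(III).
Sc sits in group 3, so the d-electron count is 3 − 3 = 0.
Counting donor atoms: 2×water (monodentate) → 2 donors; 1×ethylenediamine (bidentate) → 2 donors. Coordination number = 4.
A d⁰ ion has no crystal-field stabilisation preference between square planar and tetrahedral, so four ligands adopt the sterically favoured tetrahedral geometry.

tetrahedral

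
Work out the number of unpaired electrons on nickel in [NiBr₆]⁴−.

2 unpaired electrons

Summing ligand charges against the −4 overall charge gives an oxidation state of +2 for nickel.
Group 10 minus oxidation state 2 gives a d⁸ configuration.
In an octahedral field the d⁸ configuration is t₂g⁶e_g² (only one arrangement possible), giving 2 unpaired electrons.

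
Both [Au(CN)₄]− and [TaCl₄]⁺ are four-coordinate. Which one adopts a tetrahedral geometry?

For [Au(CN)₄]−: Each cyanide is −1; balancing the −1 overall charge requires Au(III). Gold is a group-11 element; Au(III) is therefore d⁸. A 5d d⁸ ion has a large crystal-field splitting; square planar leaves the high-energy d_{x²−y²} orbital empty and maximises CFSE. → square planar.
For [TaCl₄]⁺: Summing ligand charges against the +1 overall charge gives an oxidation state of +5 for tantalum. Group 5 minus oxidation state 5 gives a d⁰ configuration. A d⁰ ion has no crystal-field stabilisation preference between square planar and tetrahedral, so four ligands adopt the sterically favoured tetrahedral geometry. → tetrahedral.

[TaCl₄]⁺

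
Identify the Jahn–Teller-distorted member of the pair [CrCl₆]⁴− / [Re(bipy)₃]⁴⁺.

[CrCl₆]⁴−

[CrCl₆]⁴−: Summing ligand charges against the −4 overall charge gives an oxidation state of +2 for chromium. Cr sits in group 6, so the d-electron count is 6 − 2 = 4. Chloride is a weak-field ligand for a first-row metal, so the complex is high-spin. The t₂g³e_g¹ (high-spin) configuration has an unevenly filled e_g set; the Jahn–Teller theorem predicts a tetragonal distortion (typically axial elongation) to lift the degeneracy.
[Re(bipy)₃]⁴⁺: Ligand charges: 2,2′-bipyridine is neutral. With an overall charge of +4 the rhenium centre must be in the +4 oxidation state. Rhenium is a group-7 element; Re(IV) is therefore d³. The d³ configuration leaves the e_g set evenly filled (or empty) — no strong Jahn–Teller driving force.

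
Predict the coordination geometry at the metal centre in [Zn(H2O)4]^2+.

Water is neutral; balancing the +2 overall charge requires Zn(II).
Group 12 minus oxidation state 2 gives a d¹⁰ configuration.
With 4 monodentate ligands the coordination number is 4.
A d¹⁰ ion has no crystal-field stabilisation preference between square planar and tetrahedral, so four ligands adopt the sterically favoured tetrahedral geometry.

tetrahedral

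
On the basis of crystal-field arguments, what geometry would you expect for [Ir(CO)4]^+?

Summing ligand charges against the +1 overall charge gives an oxidation state of +1 for iridium.
Ir sits in group 9, so the d-electron count is 9 − 1 = 8.
Coordination number: 4.
A 5d d⁸ ion has a large crystal-field splitting; square planar leaves the high-energy d_{x²−y²} orbital empty and maximises CFSE.

square planar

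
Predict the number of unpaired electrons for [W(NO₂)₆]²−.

Each nitro (N-bound nitrite) is −1; balancing the −2 overall charge requires W(IV).
Tungsten is a group-6 element; W(IV) is therefore d².
In an octahedral field the d² configuration is t₂g²e_g⁰ (only one arrangement possible), giving 2 unpaired electrons.

2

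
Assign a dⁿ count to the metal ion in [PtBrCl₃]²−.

d⁸

Each bromide is −1; each chloride is −1; balancing the −2 overall charge requires Pt(II).
Group 10 minus oxidation state 2 gives a d⁸ configuration.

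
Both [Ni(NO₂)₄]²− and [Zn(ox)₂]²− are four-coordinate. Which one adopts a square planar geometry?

[Ni(NO₂)₄]²−

For [Ni(NO₂)₄]²−: Each nitro (N-bound nitrite) is −1; balancing the −2 overall charge requires Ni(II). Ni sits in group 10, so the d-electron count is 10 − 2 = 8. Nitro (N-bound nitrite) is a strong-field ligand (high in the spectrochemical series). A 3d d⁸ ion with strong-field ligands gains enough CFSE to favour square planar over tetrahedral. → square planar.
For [Zn(ox)₂]²−: Summing ligand charges against the −2 overall charge gives an oxidation state of +2 for zinc. Zn sits in group 12, so the d-electron count is 12 − 2 = 10. A d¹⁰ ion has no crystal-field stabilisation preference between square planar and tetrahedral, so four ligands adopt the sterically favoured tetrahedral geometry. → tetrahedral.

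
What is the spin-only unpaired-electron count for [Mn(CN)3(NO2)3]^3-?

Each cyanide is −1; each nitro (N-bound nitrite) is −1; balancing the −3 overall charge requires Mn(III).
Manganese is a group-7 element; Mn(III) is therefore d⁴.
The spin state decides the count: Cyanide and nitro (N-bound nitrite) are strong-field ligands (high in the spectrochemical series) for a first-row metal, so the complex is low-spin.
An octahedral low-spin d⁴ ion is t₂g⁴e_g⁰, giving 2 unpaired electrons.

2 unpaired electrons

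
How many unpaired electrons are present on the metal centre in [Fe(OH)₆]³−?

Each hydroxide is −1; balancing the −3 overall charge requires Fe(III).
Fe sits in group 8, so the d-electron count is 8 − 3 = 5.
The spin state decides the count: Hydroxide is a weak-field ligand for a first-row metal, so the complex is high-spin.
An octahedral high-spin d⁵ ion is t₂g³e_g², giving 5 unpaired electrons.

5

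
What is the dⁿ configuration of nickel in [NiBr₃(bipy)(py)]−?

d8

Each bromide is −1; 2,2′-bipyridine is neutral; pyridine is neutral; balancing the −1 overall charge requires Ni(II).
Nickel is a group-10 element; Ni(II) is therefore d⁸.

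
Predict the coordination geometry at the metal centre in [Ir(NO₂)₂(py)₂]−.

square planar

Each nitro (N-bound nitrite) is −1; pyridine is neutral; balancing the −1 overall charge requires Ir(I).
Group 9 minus oxidation state 1 gives a d⁸ configuration.
With 4 monodentate ligands the coordination number is 4.
A 5d d⁸ ion has a large crystal-field splitting; square planar leaves the high-energy d_{x²−y²} orbital empty and maximises CFSE.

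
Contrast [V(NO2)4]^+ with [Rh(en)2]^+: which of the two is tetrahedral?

[V(NO2)4]^+

For [V(NO2)4]^+: Each nitro (N-bound nitrite) is −1; balancing the +1 overall charge requires V(V). Group 5 minus oxidation state 5 gives a d⁰ configuration. A d⁰ ion has no crystal-field stabilisation preference between square planar and tetrahedral, so four ligands adopt the sterically favoured tetrahedral geometry. → tetrahedral.
For [Rh(en)2]^+: Summing ligand charges against the +1 overall charge gives an oxidation state of +1 for rhodium. Rhodium is a group-9 element; Rh(I) is therefore d⁸. A 4d d⁸ ion has a large crystal-field splitting; square planar leaves the high-energy d_{x²−y²} orbital empty and maximises CFSE. → square planar.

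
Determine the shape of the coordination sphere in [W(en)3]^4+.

octahedral

Summing ligand charges against the +4 overall charge gives an oxidation state of +4 for tungsten.
Tungsten is a group-6 element; W(IV) is therefore d².
Counting donor atoms: 3×ethylenediamine (bidentate) → 6 donors. Coordination number = 6.
Six donors around a single metal centre give an octahedral coordination sphere.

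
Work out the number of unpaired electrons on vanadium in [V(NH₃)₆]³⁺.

2

Ammonia is neutral; balancing the +3 overall charge requires V(III).
Vanadium is a group-5 element; V(III) is therefore d².
In an octahedral field the d² configuration is t₂g²e_g⁰ (only one arrangement possible), giving 2 unpaired electrons.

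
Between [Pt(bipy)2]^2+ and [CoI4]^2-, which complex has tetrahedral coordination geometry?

[CoI4]^2-

For [Pt(bipy)2]^2+: Ligand charges: 2,2′-bipyridine is neutral. With an overall charge of +2 the platinum centre must be in the +2 oxidation state. Group 10 minus oxidation state 2 gives a d⁸ configuration. A 5d d⁸ ion has a large crystal-field splitting; square planar leaves the high-energy d_{x²−y²} orbital empty and maximises CFSE. → square planar.
For [CoI4]^2-: Ligand charges: each iodide is −1. With an overall charge of −2 the cobalt centre must be in the +2 oxidation state. Co sits in group 9, so the d-electron count is 9 − 2 = 7. For a high-spin 3d d⁷ ion with weak-field ligands the small Δₜ gives little square-planar CFSE advantage, so four ligands adopt the sterically favoured tetrahedral geometry. → tetrahedral.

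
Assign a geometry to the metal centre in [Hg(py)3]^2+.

Ligand charges: pyridine is neutral. With an overall charge of +2 the mercury centre must be in the +2 oxidation state.
Group 12 minus oxidation state 2 gives a d¹⁰ configuration.
With 3 monodentate ligands the coordination number is 3.
Three ligands around a d¹⁰ centre minimise repulsion in a trigonal-planar arrangement.

trigonal planar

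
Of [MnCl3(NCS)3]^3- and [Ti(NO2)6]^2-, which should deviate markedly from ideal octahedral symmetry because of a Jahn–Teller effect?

[MnCl3(NCS)3]^3-: Each chloride is −1; each isothiocyanate is −1; balancing the −3 overall charge requires Mn(III). Group 7 minus oxidation state 3 gives a d⁴ configuration. Chloride and isothiocyanate are weak-field ligands for a first-row metal, so the complex is high-spin. The t₂g³e_g¹ (high-spin) configuration has an unevenly filled e_g set; the Jahn–Teller theorem predicts a tetragonal distortion (typically axial elongation) to lift the degeneracy.
[Ti(NO2)6]^2-: Summing ligand charges against the −2 overall charge gives an oxidation state of +4 for titanium. Group 4 minus oxidation state 4 gives a d⁰ configuration. The d⁰ configuration leaves the e_g set evenly filled (or empty) — no strong Jahn–Teller driving force.

[MnCl3(NCS)3]^3-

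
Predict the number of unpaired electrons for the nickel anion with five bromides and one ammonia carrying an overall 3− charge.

Each bromide is −1; ammonia is neutral; balancing the −3 overall charge requires Ni(II).
Ni sits in group 10, so the d-electron count is 10 − 2 = 8.
In an octahedral field the d⁸ configuration is t₂g⁶e_g² (only one arrangement possible), giving 2 unpaired electrons.

2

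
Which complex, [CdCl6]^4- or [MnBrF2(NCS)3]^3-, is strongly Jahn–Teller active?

[MnBrF2(NCS)3]^3-

[CdCl6]^4-: Ligand charges: each chloride is −1. With an overall charge of −4 the cadmium centre must be in the +2 oxidation state. Group 12 minus oxidation state 2 gives a d¹⁰ configuration. The d¹⁰ configuration leaves the e_g set evenly filled (or empty) — no strong Jahn–Teller driving force.
[MnBrF2(NCS)3]^3-: Summing ligand charges against the −3 overall charge gives an oxidation state of +3 for manganese. Manganese is a group-7 element; Mn(III) is therefore d⁴. Bromide, fluoride, and isothiocyanate are weak-field ligands for a first-row metal, so the complex is high-spin. The t₂g³e_g¹ (high-spin) configuration has an unevenly filled e_g set; the Jahn–Teller theorem predicts a tetragonal distortion (typically axial elongation) to lift the degeneracy.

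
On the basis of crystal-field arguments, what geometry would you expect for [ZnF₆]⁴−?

Ligand charges: each fluoride is −1. With an overall charge of −4 the zinc centre must be in the +2 oxidation state.
Zn sits in group 12, so the d-electron count is 12 − 2 = 10.
With 6 monodentate ligands the coordination number is 6.
Six donors around a single metal centre give an octahedral coordination sphere.

octahedral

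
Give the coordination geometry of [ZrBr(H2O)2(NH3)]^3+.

tetrahedral

Each bromide is −1; water is neutral; ammonia is neutral; balancing the +3 overall charge requires Zr(IV).
Zirconium is a group-4 element; Zr(IV) is therefore d⁰.
Coordination number: 4.
A d⁰ ion has no crystal-field stabilisation preference between square planar and tetrahedral, so four ligands adopt the sterically favoured tetrahedral geometry.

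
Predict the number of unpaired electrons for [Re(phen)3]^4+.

3 unpaired electrons

Ligand charges: 1,10-phenanthroline is neutral. With an overall charge of +4 the rhenium centre must be in the +4 oxidation state.
Re sits in group 7, so the d-electron count is 7 − 4 = 3.
Counting donor atoms: 3×1,10-phenanthroline (bidentate) → 6 donors. Coordination number = 6.
In an octahedral field the d³ configuration is t₂g³e_g⁰ (only one arrangement possible), giving 3 unpaired electrons.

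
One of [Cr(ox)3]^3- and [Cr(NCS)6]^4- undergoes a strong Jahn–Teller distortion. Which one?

[Cr(NCS)6]^4-

[Cr(ox)3]^3-: Ligand charges: each oxalate is −2. With an overall charge of −3 the chromium centre must be in the +3 oxidation state. Group 6 minus oxidation state 3 gives a d³ configuration. The d³ configuration leaves the e_g set evenly filled (or empty) — no strong Jahn–Teller driving force.
[Cr(NCS)6]^4-: Summing ligand charges against the −4 overall charge gives an oxidation state of +2 for chromium. Cr sits in group 6, so the d-electron count is 6 − 2 = 4. Isothiocyanate is a weak-field ligand for a first-row metal, so the complex is high-spin. The t₂g³e_g¹ (high-spin) configuration has an unevenly filled e_g set; the Jahn–Teller theorem predicts a tetragonal distortion (typically axial elongation) to lift the degeneracy.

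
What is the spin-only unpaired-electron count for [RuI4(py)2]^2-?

Each iodide is −1; pyridine is neutral; balancing the −2 overall charge requires Ru(II).
Group 8 minus oxidation state 2 gives a d⁶ configuration.
The spin state decides the count: a 4d ion has a large Δₒ and is invariably low-spin.
An octahedral low-spin d⁶ ion is t₂g⁶e_g⁰, giving 0 unpaired electrons.

0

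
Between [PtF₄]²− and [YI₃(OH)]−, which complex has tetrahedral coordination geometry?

[YI₃(OH)]−

For [PtF₄]²−: Summing ligand charges against the −2 overall charge gives an oxidation state of +2 for platinum. Pt sits in group 10, so the d-electron count is 10 − 2 = 8. A 5d d⁸ ion has a large crystal-field splitting; square planar leaves the high-energy d_{x²−y²} orbital empty and maximises CFSE. → square planar.
For [YI₃(OH)]−: Each iodide is −1; each hydroxide is −1; balancing the −1 overall charge requires Y(III). Yttrium is a group-3 element; Y(III) is therefore d⁰. A d⁰ ion has no crystal-field stabilisation preference between square planar and tetrahedral, so four ligands adopt the sterically favoured tetrahedral geometry. → tetrahedral.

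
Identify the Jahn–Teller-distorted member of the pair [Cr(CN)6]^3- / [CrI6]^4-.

[CrI6]^4-

[Cr(CN)6]^3-: Summing ligand charges against the −3 overall charge gives an oxidation state of +3 for chromium. Chromium is a group-6 element; Cr(III) is therefore d³. The d³ configuration leaves the e_g set evenly filled (or empty) — no strong Jahn–Teller driving force.
[CrI6]^4-: Ligand charges: each iodide is −1. With an overall charge of −4 the chromium centre must be in the +2 oxidation state. Group 6 minus oxidation state 2 gives a d⁴ configuration. Iodide is a weak-field ligand for a first-row metal, so the complex is high-spin. The t₂g³e_g¹ (high-spin) configuration has an unevenly filled e_g set; the Jahn–Teller theorem predicts a tetragonal distortion (typically axial elongation) to lift the degeneracy.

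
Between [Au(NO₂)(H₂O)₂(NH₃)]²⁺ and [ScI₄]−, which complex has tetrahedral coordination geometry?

For [Au(NO₂)(H₂O)₂(NH₃)]²⁺: Each nitro (N-bound nitrite) is −1; water is neutral; ammonia is neutral; balancing the +2 overall charge requires Au(III). Au sits in group 11, so the d-electron count is 11 − 3 = 8. A 5d d⁸ ion has a large crystal-field splitting; square planar leaves the high-energy d_{x²−y²} orbital empty and maximises CFSE. → square planar.
For [ScI₄]−: Each iodide is −1; balancing the −1 overall charge requires Sc(III). Scandium is a group-3 element; Sc(III) is therefore d⁰. A d⁰ ion has no crystal-field stabilisation preference between square planar and tetrahedral, so four ligands adopt the sterically favoured tetrahedral geometry. → tetrahedral.

[ScI₄]−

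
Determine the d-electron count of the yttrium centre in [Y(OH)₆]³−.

Summing ligand charges against the −3 overall charge gives an oxidation state of +3 for yttrium.
Group 3 minus oxidation state 3 gives a d⁰ configuration.

d0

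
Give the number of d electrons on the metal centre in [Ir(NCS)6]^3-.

Ligand charges: each isothiocyanate is −1. With an overall charge of −3 the iridium centre must be in the +3 oxidation state.
Group 9 minus oxidation state 3 gives a d⁶ configuration.

d6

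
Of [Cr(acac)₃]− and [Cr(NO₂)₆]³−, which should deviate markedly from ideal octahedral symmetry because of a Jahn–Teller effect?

[Cr(acac)₃]−

[Cr(acac)₃]−: Ligand charges: each acetylacetonate is −1. With an overall charge of −1 the chromium centre must be in the +2 oxidation state. Chromium is a group-6 element; Cr(II) is therefore d⁴. Acetylacetonate is a weak-field ligand for a first-row metal, so the complex is high-spin. The t₂g³e_g¹ (high-spin) configuration has an unevenly filled e_g set; the Jahn–Teller theorem predicts a tetragonal distortion (typically axial elongation) to lift the degeneracy.
[Cr(NO₂)₆]³−: Ligand charges: each nitro (N-bound nitrite) is −1. With an overall charge of −3 the chromium centre must be in the +3 oxidation state. Group 6 minus oxidation state 3 gives a d³ configuration. The d³ configuration leaves the e_g set evenly filled (or empty) — no strong Jahn–Teller driving force.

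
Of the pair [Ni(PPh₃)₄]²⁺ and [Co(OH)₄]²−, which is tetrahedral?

For [Ni(PPh₃)₄]²⁺: Triphenylphosphine is neutral; balancing the +2 overall charge requires Ni(II). Group 10 minus oxidation state 2 gives a d⁸ configuration. Triphenylphosphine is a strong-field ligand (high in the spectrochemical series). A 3d d⁸ ion with strong-field ligands gains enough CFSE to favour square planar over tetrahedral. → square planar.
For [Co(OH)₄]²−: Each hydroxide is −1; balancing the −2 overall charge requires Co(II). Group 9 minus oxidation state 2 gives a d⁷ configuration. For a high-spin 3d d⁷ ion with weak-field ligands the small Δₜ gives little square-planar CFSE advantage, so four ligands adopt the sterically favoured tetrahedral geometry. → tetrahedral.

[Co(OH)₄]²−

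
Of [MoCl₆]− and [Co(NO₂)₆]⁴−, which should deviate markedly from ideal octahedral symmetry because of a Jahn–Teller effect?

[Co(NO₂)₆]⁴−

[MoCl₆]−: Summing ligand charges against the −1 overall charge gives an oxidation state of +5 for molybdenum. Group 6 minus oxidation state 5 gives a d¹ configuration. The d¹ configuration leaves the e_g set evenly filled (or empty) — no strong Jahn–Teller driving force.
[Co(NO₂)₆]⁴−: Each nitro (N-bound nitrite) is −1; balancing the −4 overall charge requires Co(II). Co sits in group 9, so the d-electron count is 9 − 2 = 7. Nitro (N-bound nitrite) is a strong-field ligand (high in the spectrochemical series) for a first-row metal, so the complex is low-spin. The t₂g⁶e_g¹ (low-spin) configuration has an unevenly filled e_g set; the Jahn–Teller theorem predicts a tetragonal distortion (typically axial elongation) to lift the degeneracy.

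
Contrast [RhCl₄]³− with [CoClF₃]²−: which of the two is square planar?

For [RhCl₄]³−: Each chloride is −1; balancing the −3 overall charge requires Rh(I). Rh sits in group 9, so the d-electron count is 9 − 1 = 8. A 4d d⁸ ion has a large crystal-field splitting; square planar leaves the high-energy d_{x²−y²} orbital empty and maximises CFSE. → square planar.
For [CoClF₃]²−: Ligand charges: each chloride is −1; each fluoride is −1. With an overall charge of −2 the cobalt centre must be in the +2 oxidation state. Cobalt is a group-9 element; Co(II) is therefore d⁷. For a high-spin 3d d⁷ ion with weak-field ligands the small Δₜ gives little square-planar CFSE advantage, so four ligands adopt the sterically favoured tetrahedral geometry. → tetrahedral.

[RhCl₄]³−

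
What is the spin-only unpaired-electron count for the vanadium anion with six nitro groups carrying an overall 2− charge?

Summing ligand charges against the −2 overall charge gives an oxidation state of +4 for vanadium.
V sits in group 5, so the d-electron count is 5 − 4 = 1.
In an octahedral field the d¹ configuration is t₂g¹e_g⁰ (only one arrangement possible), giving 1 unpaired electron.

1 unpaired electron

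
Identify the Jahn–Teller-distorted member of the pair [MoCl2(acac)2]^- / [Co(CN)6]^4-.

[MoCl2(acac)2]^-: Ligand charges: each chloride is −1; each acetylacetonate is −1. With an overall charge of −1 the molybdenum centre must be in the +3 oxidation state. Molybdenum is a group-6 element; Mo(III) is therefore d³. The d³ configuration leaves the e_g set evenly filled (or empty) — no strong Jahn–Teller driving force.
[Co(CN)6]^4-: Ligand charges: each cyanide is −1. With an overall charge of −4 the cobalt centre must be in the +2 oxidation state. Co sits in group 9, so the d-electron count is 9 − 2 = 7. Cyanide is a strong-field ligand (high in the spectrochemical series) for a first-row metal, so the complex is low-spin. The t₂g⁶e_g¹ (low-spin) configuration has an unevenly filled e_g set; the Jahn–Teller theorem predicts a tetragonal distortion (typically axial elongation) to lift the degeneracy.

[Co(CN)6]^4-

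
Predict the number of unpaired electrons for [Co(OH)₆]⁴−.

3 unpaired electrons

Ligand charges: each hydroxide is −1. With an overall charge of −4 the cobalt centre must be in the +2 oxidation state.
Cobalt is a group-9 element; Co(II) is therefore d⁷.
The spin state decides the count: Hydroxide is a weak-field ligand for a first-row metal, so the complex is high-spin.
An octahedral high-spin d⁷ ion is t₂g⁵e_g², giving 3 unpaired electrons.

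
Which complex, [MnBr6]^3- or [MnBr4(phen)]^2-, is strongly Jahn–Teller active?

[MnBr6]^3-: Ligand charges: each bromide is −1. With an overall charge of −3 the manganese centre must be in the +3 oxidation state. Group 7 minus oxidation state 3 gives a d⁴ configuration. Bromide is a weak-field ligand for a first-row metal, so the complex is high-spin. The t₂g³e_g¹ (high-spin) configuration has an unevenly filled e_g set; the Jahn–Teller theorem predicts a tetragonal distortion (typically axial elongation) to lift the degeneracy.
[MnBr4(phen)]^2-: Each bromide is −1; 1,10-phenanthroline is neutral; balancing the −2 overall charge requires Mn(II). Manganese is a group-7 element; Mn(II) is therefore d⁵. Bromide is a weak-field ligand for a first-row metal, so the complex is high-spin. The d⁵ configuration leaves the e_g set evenly filled (or empty) — no strong Jahn–Teller driving force.

[MnBr6]^3-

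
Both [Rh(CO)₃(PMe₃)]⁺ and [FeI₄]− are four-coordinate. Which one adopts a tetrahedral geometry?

[FeI₄]−

For [Rh(CO)₃(PMe₃)]⁺: Summing ligand charges against the +1 overall charge gives an oxidation state of +1 for rhodium. Group 9 minus oxidation state 1 gives a d⁸ configuration. A 4d d⁸ ion has a large crystal-field splitting; square planar leaves the high-energy d_{x²−y²} orbital empty and maximises CFSE. → square planar.
For [FeI₄]−: Ligand charges: each iodide is −1. With an overall charge of −1 the iron centre must be in the +3 oxidation state. Group 8 minus oxidation state 3 gives a d⁵ configuration. A high-spin d⁵ ion has zero CFSE in either geometry, so four ligands adopt the sterically favoured tetrahedral geometry. → tetrahedral.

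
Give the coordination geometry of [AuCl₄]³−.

tetrahedral

Each chloride is −1; balancing the −3 overall charge requires Au(I).
Gold is a group-11 element; Au(I) is therefore d¹⁰.
Coordination number: 4.
A d¹⁰ ion has no crystal-field stabilisation preference between square planar and tetrahedral, so four ligands adopt the sterically favoured tetrahedral geometry.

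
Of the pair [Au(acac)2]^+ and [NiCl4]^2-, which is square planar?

[Au(acac)2]^+

For [Au(acac)2]^+: Ligand charges: each acetylacetonate is −1. With an overall charge of +1 the gold centre must be in the +3 oxidation state. Group 11 minus oxidation state 3 gives a d⁸ configuration. A 5d d⁸ ion has a large crystal-field splitting; square planar leaves the high-energy d_{x²−y²} orbital empty and maximises CFSE. → square planar.
For [NiCl4]^2-: Each chloride is −1; balancing the −2 overall charge requires Ni(II). Ni sits in group 10, so the d-electron count is 10 − 2 = 8. Chloride is a weak-field ligand. With weak-field ligands the CFSE gain from square planar is small, so a 3d d⁸ ion takes the sterically preferred tetrahedral geometry. → tetrahedral.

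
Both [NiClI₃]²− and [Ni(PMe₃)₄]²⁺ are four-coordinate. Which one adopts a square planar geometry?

[Ni(PMe₃)₄]²⁺

For [NiClI₃]²−: Ligand charges: each chloride is −1; each iodide is −1. With an overall charge of −2 the nickel centre must be in the +2 oxidation state. Ni sits in group 10, so the d-electron count is 10 − 2 = 8. Chloride and iodide are weak-field ligands. With weak-field ligands the CFSE gain from square planar is small, so a 3d d⁸ ion takes the sterically preferred tetrahedral geometry. → tetrahedral.
For [Ni(PMe₃)₄]²⁺: Ligand charges: trimethylphosphine is neutral. With an overall charge of +2 the nickel centre must be in the +2 oxidation state. Nickel is a group-10 element; Ni(II) is therefore d⁸. Trimethylphosphine is a strong-field ligand (high in the spectrochemical series). A 3d d⁸ ion with strong-field ligands gains enough CFSE to favour square planar over tetrahedral. → square planar.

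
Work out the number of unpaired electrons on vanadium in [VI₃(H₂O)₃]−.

Summing ligand charges against the −1 overall charge gives an oxidation state of +2 for vanadium.
Group 5 minus oxidation state 2 gives a d³ configuration.
In an octahedral field the d³ configuration is t₂g³e_g⁰ (only one arrangement possible), giving 3 unpaired electrons.

3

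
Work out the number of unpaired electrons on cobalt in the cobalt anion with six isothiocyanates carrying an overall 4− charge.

Summing ligand charges against the −4 overall charge gives an oxidation state of +2 for cobalt.
Cobalt is a group-9 element; Co(II) is therefore d⁷.
The spin state decides the count: Isothiocyanate is a weak-field ligand for a first-row metal, so the complex is high-spin.
An octahedral high-spin d⁷ ion is t₂g⁵e_g², giving 3 unpaired electrons.

3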